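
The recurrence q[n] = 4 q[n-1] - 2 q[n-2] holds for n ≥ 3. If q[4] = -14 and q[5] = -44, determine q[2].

Rearranging, q[n-2] = (q[n] - 4 q[n-1]) / -2.
q[3] = (-44 - 4·(-14)) / -2 = 12/-2 = -6
q[2] = (-14 - 4·(-6)) / -2 = 10/-2 = -5

-5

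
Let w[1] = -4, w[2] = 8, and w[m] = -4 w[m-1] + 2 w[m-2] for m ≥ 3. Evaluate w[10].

1367168

w[3] = -4*8 + 2*(-4) = -40
w[4] = -4*(-40) + 2*8 = 176
w[5] = -4*176 + 2*(-40) = -784
w[6] = -4*(-784) + 2*176 = 3488
w[7] = -4*3488 + 2*(-784) = -15520
w[8] = -4*(-15520) + 2*3488 = 69056
w[9] = -4*69056 + 2*(-15520) = -307264
w[10] = -4*(-307264) + 2*69056 = 1367168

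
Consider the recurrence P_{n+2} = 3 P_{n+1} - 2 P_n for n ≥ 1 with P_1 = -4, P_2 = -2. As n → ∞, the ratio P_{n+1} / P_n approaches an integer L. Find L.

The characteristic equation is r^2 - 3r + 2 = 0, which factors as (r - 2)(r - 1) = 0.
So the roots are 2 and 1. Since |2| > |1| and the coefficient of 2^n is non-zero, the ratio tends to 2.

2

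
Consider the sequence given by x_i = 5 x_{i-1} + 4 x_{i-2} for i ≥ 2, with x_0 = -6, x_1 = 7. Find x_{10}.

x_2 = 5(7) + 4(-6) = 11
x_3 = 5(11) + 4(7) = 83
x_4 = 5(83) + 4(11) = 459
x_5 = 5(459) + 4(83) = 2627
x_6 = 5(2627) + 4(459) = 14971
x_7 = 5(14971) + 4(2627) = 85363
x_8 = 5(85363) + 4(14971) = 486699
x_9 = 5(486699) + 4(85363) = 2774947
x_{10} = 5(2774947) + 4(486699) = 15821531

15821531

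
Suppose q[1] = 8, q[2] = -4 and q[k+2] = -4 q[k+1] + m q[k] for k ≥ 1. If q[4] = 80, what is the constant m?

q[3] = 16 + 8m
q[4] = -64 - 36m
So -64 - 36m = 80, giving m = -4.

-4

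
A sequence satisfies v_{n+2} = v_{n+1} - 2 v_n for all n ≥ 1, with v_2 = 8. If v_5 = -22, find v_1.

Let v_1 = x.
v_3 = 8 - 2x
v_4 = -8 - 2x
v_5 = -24 + 2x
So -24 + 2x = -22, giving x = 1.

1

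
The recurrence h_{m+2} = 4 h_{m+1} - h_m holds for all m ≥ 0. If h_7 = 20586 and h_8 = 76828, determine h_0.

Rearranging, h_{m-2} = -(h_m - 4 h_{m-1}).
h_6 = -(76828 - 4·20586) = 5516
h_5 = -(20586 - 4·5516) = 1478
h_4 = -(5516 - 4·1478) = 396
h_3 = -(1478 - 4·396) = 106
h_2 = -(396 - 4·106) = 28
h_1 = -(106 - 4·28) = 6
h_0 = -(28 - 4·6) = -4

-4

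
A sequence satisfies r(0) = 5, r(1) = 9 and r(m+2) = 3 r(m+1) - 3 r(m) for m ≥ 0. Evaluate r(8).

-324

r(2) = 3(9) - 3(5) = 12
r(3) = 3(12) - 3(9) = 9
r(4) = 3(9) - 3(12) = -9
r(5) = 3(-9) - 3(9) = -54
r(6) = 3(-54) - 3(-9) = -135
r(7) = 3(-135) - 3(-54) = -243
r(8) = 3(-243) - 3(-135) = -324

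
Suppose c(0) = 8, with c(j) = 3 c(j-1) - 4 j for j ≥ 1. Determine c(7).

c(1) = 3(8) - 4 = 20
c(2) = 3(20) - 8 = 52
c(3) = 3(52) - 12 = 144
c(4) = 3(144) - 16 = 416
c(5) = 3(416) - 20 = 1228
c(6) = 3(1228) - 24 = 3660
c(7) = 3(3660) - 28 = 10952

10952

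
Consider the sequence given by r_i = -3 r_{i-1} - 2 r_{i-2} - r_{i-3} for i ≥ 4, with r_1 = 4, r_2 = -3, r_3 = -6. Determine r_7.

r_4 = -3*(-6) - 2*(-3) - 4 = 20
r_5 = -3*20 - 2*(-6) - (-3) = -45
r_6 = -3*(-45) - 2*20 - (-6) = 101
r_7 = -3*101 - 2*(-45) - 20 = -233

-233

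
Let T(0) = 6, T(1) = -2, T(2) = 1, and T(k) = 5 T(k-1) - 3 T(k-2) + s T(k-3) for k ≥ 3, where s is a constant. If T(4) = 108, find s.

T(3) = 11 + 6s
T(4) = 52 + 28s
So 52 + 28s = 108, giving s = 2.

2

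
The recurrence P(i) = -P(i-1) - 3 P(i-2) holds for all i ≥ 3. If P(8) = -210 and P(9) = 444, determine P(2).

Rearranging, P(i-2) = (P(i) + P(i-1)) / -3.
P(7) = (444 + (-210)) / -3 = 234/-3 = -78
P(6) = (-210 + (-78)) / -3 = -288/-3 = 96
P(5) = (-78 + 96) / -3 = 18/-3 = -6
P(4) = (96 + (-6)) / -3 = 90/-3 = -30
P(3) = (-6 + (-30)) / -3 = -36/-3 = 12
P(2) = (-30 + 12) / -3 = -18/-3 = 6

6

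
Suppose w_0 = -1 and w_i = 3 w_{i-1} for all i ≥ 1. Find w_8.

-6561

w_1 = 3(-1) = -3
w_2 = 3(-3) = -9
w_3 = 3(-9) = -27
w_4 = 3(-27) = -81
w_5 = 3(-81) = -243
w_6 = 3(-243) = -729
w_7 = 3(-729) = -2187
w_8 = 3(-2187) = -6561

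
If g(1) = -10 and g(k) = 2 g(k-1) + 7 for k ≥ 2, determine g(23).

-12582919

The fixed point is 7/(1 - 2) = -7, so g(k) + 7 = 2(g(k-1) + 7).
Hence g(k) = -3·2^{k-1} - 7.
g(23) = -3·2^{22} - 7 = -3·4194304 - 7 = -12582919.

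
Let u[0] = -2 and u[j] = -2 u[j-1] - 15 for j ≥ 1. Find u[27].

The fixed point is -15/(1 + 2) = -5, so u[j] + 5 = -2(u[j-1] + 5).
Hence u[j] = 3·(-2)^j - 5.
u[27] = 3·(-2)^{27} - 5 = 3·-134217728 - 5 = -402653189.

-402653189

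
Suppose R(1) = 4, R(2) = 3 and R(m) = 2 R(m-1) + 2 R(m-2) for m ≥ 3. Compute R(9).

R(3) = 2·3 + 2·4 = 14
R(4) = 2·14 + 2·3 = 34
R(5) = 2·34 + 2·14 = 96
R(6) = 2·96 + 2·34 = 260
R(7) = 2·260 + 2·96 = 712
R(8) = 2·712 + 2·260 = 1944
R(9) = 2·1944 + 2·712 = 5312

5312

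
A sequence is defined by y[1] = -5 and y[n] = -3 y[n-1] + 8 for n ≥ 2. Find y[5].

-565

y[2] = -3*(-5) + 8 = 23
y[3] = -3*23 + 8 = -61
y[4] = -3*(-61) + 8 = 191
y[5] = -3*191 + 8 = -565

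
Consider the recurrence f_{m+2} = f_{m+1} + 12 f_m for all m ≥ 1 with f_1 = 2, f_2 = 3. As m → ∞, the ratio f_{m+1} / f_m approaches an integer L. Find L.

The characteristic equation is r^2 - r - 12 = 0, which factors as (r - 4)(r + 3) = 0.
So the roots are 4 and -3. Since |4| > |-3| and the coefficient of 4^m is non-zero, the ratio tends to 4.

4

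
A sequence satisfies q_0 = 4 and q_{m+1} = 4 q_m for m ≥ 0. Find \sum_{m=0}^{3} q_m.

340

q_1 = 4*4 = 16
q_2 = 4*16 = 64
q_3 = 4*64 = 256
Sum = 4 + 16 + 64 + 256 = 340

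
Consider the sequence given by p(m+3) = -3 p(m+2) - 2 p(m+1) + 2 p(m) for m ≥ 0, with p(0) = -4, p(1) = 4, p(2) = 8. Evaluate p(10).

p(3) = -3*8 - 2*4 + 2*(-4) = -40
p(4) = -3*(-40) - 2*8 + 2*4 = 112
p(5) = -3*112 - 2*(-40) + 2*8 = -240
p(6) = -3*(-240) - 2*112 + 2*(-40) = 416
p(7) = -3*416 - 2*(-240) + 2*112 = -544
p(8) = -3*(-544) - 2*416 + 2*(-240) = 320
p(9) = -3*320 - 2*(-544) + 2*416 = 960
p(10) = -3*960 - 2*320 + 2*(-544) = -4608

-4608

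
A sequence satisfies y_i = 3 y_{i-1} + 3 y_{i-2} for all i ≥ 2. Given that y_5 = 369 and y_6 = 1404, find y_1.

Rearranging, y_{i-2} = (y_i - 3 y_{i-1}) / 3.
y_4 = (1404 - 3(369)) / 3 = 297/3 = 99
y_3 = (369 - 3(99)) / 3 = 72/3 = 24
y_2 = (99 - 3(24)) / 3 = 27/3 = 9
y_1 = (24 - 3(9)) / 3 = -3/3 = -1

-1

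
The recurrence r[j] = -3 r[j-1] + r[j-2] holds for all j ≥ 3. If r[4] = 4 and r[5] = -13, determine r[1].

Rearranging, r[j-2] = r[j] + 3 r[j-1].
r[3] = -13 + 3(4) = -1
r[2] = 4 + 3(-1) = 1
r[1] = -1 + 3(1) = 2

2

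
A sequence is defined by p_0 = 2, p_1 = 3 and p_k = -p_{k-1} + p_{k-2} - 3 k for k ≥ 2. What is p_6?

-44

p_2 = -3 + 2 - 6 = -7
p_3 = -(-7) + 3 - 9 = 1
p_4 = -1 + (-7) - 12 = -20
p_5 = -(-20) + 1 - 15 = 6
p_6 = -6 + (-20) - 18 = -44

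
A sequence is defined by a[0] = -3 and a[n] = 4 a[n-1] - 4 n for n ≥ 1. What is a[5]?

-4884

a[1] = 4*(-3) - 4 = -16
a[2] = 4*(-16) - 8 = -72
a[3] = 4*(-72) - 12 = -300
a[4] = 4*(-300) - 16 = -1216
a[5] = 4*(-1216) - 20 = -4884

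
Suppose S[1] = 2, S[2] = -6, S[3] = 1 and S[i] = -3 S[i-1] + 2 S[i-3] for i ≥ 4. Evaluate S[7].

-139

S[4] = -3(1) + 2(2) = 1
S[5] = -3(1) + 2(-6) = -15
S[6] = -3(-15) + 2(1) = 47
S[7] = -3(47) + 2(1) = -139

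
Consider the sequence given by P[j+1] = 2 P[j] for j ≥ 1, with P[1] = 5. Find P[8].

P[2] = 2·5 = 10
P[3] = 2·10 = 20
P[4] = 2·20 = 40
P[5] = 2·40 = 80
P[6] = 2·80 = 160
P[7] = 2·160 = 320
P[8] = 2·320 = 640

640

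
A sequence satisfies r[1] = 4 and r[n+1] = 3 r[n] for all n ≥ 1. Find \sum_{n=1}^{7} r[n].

4372

r[2] = 3(4) = 12
r[3] = 3(12) = 36
r[4] = 3(36) = 108
r[5] = 3(108) = 324
r[6] = 3(324) = 972
r[7] = 3(972) = 2916
Sum = 4 + 12 + 36 + 108 + 324 + 972 + 2916 = 4372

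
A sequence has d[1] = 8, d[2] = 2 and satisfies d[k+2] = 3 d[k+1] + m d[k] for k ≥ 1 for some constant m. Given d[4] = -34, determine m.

-2

d[3] = 6 + 8m
d[4] = 18 + 26m
So 18 + 26m = -34, giving m = -2.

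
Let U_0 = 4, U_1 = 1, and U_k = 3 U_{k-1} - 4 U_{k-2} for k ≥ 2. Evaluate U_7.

U_2 = 3(1) - 4(4) = -13
U_3 = 3(-13) - 4(1) = -43
U_4 = 3(-43) - 4(-13) = -77
U_5 = 3(-77) - 4(-43) = -59
U_6 = 3(-59) - 4(-77) = 131
U_7 = 3(131) - 4(-59) = 629

629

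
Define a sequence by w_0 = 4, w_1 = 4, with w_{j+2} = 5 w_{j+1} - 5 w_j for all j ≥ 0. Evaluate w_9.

w_2 = 5·4 - 5·4 = 0
w_3 = 5·0 - 5·4 = -20
w_4 = 5·(-20) - 5·0 = -100
w_5 = 5·(-100) - 5·(-20) = -400
w_6 = 5·(-400) - 5·(-100) = -1500
w_7 = 5·(-1500) - 5·(-400) = -5500
w_8 = 5·(-5500) - 5·(-1500) = -20000
w_9 = 5·(-20000) - 5·(-5500) = -72500

-72500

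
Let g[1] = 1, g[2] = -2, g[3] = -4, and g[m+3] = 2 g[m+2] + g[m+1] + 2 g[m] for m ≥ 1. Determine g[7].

-168

g[4] = 2·(-4) + (-2) + 2·1 = -8
g[5] = 2·(-8) + (-4) + 2·(-2) = -24
g[6] = 2·(-24) + (-8) + 2·(-4) = -64
g[7] = 2·(-64) + (-24) + 2·(-8) = -168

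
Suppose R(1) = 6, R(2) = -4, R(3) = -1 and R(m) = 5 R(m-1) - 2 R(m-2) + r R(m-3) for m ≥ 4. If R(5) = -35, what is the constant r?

R(4) = 3 + 6r
R(5) = 17 + 26r
So 17 + 26r = -35, giving r = -2.

-2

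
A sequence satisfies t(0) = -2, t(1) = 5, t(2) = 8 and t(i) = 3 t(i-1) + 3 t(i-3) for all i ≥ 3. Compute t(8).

t(3) = 3·8 + 3·(-2) = 18
t(4) = 3·18 + 3·5 = 69
t(5) = 3·69 + 3·8 = 231
t(6) = 3·231 + 3·18 = 747
t(7) = 3·747 + 3·69 = 2448
t(8) = 3·2448 + 3·231 = 8037

8037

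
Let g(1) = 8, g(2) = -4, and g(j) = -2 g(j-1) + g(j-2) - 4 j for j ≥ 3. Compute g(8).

-716

g(3) = -2(-4) + 8 - 12 = 4
g(4) = -2(4) + (-4) - 16 = -28
g(5) = -2(-28) + 4 - 20 = 40
g(6) = -2(40) + (-28) - 24 = -132
g(7) = -2(-132) + 40 - 28 = 276
g(8) = -2(276) + (-132) - 32 = -716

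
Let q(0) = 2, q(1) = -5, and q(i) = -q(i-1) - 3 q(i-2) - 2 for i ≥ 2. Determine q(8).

q(2) = -(-5) - 3·2 - 2 = -3
q(3) = -(-3) - 3·(-5) - 2 = 16
q(4) = -16 - 3·(-3) - 2 = -9
q(5) = -(-9) - 3·16 - 2 = -41
q(6) = -(-41) - 3·(-9) - 2 = 66
q(7) = -66 - 3·(-41) - 2 = 55
q(8) = -55 - 3·66 - 2 = -255

-255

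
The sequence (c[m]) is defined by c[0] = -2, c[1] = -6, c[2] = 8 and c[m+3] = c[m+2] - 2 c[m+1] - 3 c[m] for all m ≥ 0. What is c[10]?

1058

c[3] = 8 - 2(-6) - 3(-2) = 26
c[4] = 26 - 2(8) - 3(-6) = 28
c[5] = 28 - 2(26) - 3(8) = -48
c[6] = (-48) - 2(28) - 3(26) = -182
c[7] = (-182) - 2(-48) - 3(28) = -170
c[8] = (-170) - 2(-182) - 3(-48) = 338
c[9] = 338 - 2(-170) - 3(-182) = 1224
c[10] = 1224 - 2(338) - 3(-170) = 1058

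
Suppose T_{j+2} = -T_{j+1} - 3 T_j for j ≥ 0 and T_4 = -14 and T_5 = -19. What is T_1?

Rearranging, T_{j-2} = (T_j + T_{j-1}) / -3.
T_3 = (-19 + (-14)) / -3 = -33/-3 = 11
T_2 = (-14 + 11) / -3 = -3/-3 = 1
T_1 = (11 + 1) / -3 = 12/-3 = -4

-4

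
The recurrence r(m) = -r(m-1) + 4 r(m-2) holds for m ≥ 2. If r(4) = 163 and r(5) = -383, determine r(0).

Rearranging, r(m-2) = (r(m) + r(m-1)) / 4.
r(3) = (-383 + 163) / 4 = -220/4 = -55
r(2) = (163 + (-55)) / 4 = 108/4 = 27
r(1) = (-55 + 27) / 4 = -28/4 = -7
r(0) = (27 + (-7)) / 4 = 20/4 = 5

5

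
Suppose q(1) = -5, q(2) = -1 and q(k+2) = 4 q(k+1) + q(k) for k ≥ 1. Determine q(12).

q(3) = 4*(-1) + (-5) = -9
q(4) = 4*(-9) + (-1) = -37
q(5) = 4*(-37) + (-9) = -157
q(6) = 4*(-157) + (-37) = -665
q(7) = 4*(-665) + (-157) = -2817
q(8) = 4*(-2817) + (-665) = -11933
q(9) = 4*(-11933) + (-2817) = -50549
q(10) = 4*(-50549) + (-11933) = -214129
q(11) = 4*(-214129) + (-50549) = -907065
q(12) = 4*(-907065) + (-214129) = -3842389

-3842389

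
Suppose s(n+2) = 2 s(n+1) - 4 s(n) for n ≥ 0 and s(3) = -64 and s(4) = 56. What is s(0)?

Rearranging, s(n-2) = (s(n) - 2 s(n-1)) / -4.
s(2) = (56 - 2*(-64)) / -4 = 184/-4 = -46
s(1) = (-64 - 2*(-46)) / -4 = 28/-4 = -7
s(0) = (-46 - 2*(-7)) / -4 = -32/-4 = 8

8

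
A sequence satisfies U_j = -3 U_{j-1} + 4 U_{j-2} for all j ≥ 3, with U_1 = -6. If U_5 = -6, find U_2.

Let U_2 = y.
U_3 = -24 - 3y
U_4 = 72 + 13y
U_5 = -312 - 51y
So -312 - 51y = -6, giving y = -6.

-6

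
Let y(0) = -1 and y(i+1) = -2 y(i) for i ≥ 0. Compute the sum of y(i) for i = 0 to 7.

y(1) = -2·(-1) = 2
y(2) = -2·2 = -4
y(3) = -2·(-4) = 8
y(4) = -2·8 = -16
y(5) = -2·(-16) = 32
y(6) = -2·32 = -64
y(7) = -2·(-64) = 128
Sum = (-1) + 2 + (-4) + 8 + (-16) + 32 + (-64) + 128 = 85

85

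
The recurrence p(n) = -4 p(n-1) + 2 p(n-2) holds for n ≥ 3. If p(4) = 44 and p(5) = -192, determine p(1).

Rearranging, p(n-2) = (p(n) + 4 p(n-1)) / 2.
p(3) = (-192 + 4(44)) / 2 = -16/2 = -8
p(2) = (44 + 4(-8)) / 2 = 12/2 = 6
p(1) = (-8 + 4(6)) / 2 = 16/2 = 8

8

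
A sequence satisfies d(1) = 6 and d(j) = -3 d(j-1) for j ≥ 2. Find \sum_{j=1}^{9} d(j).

d(2) = -3·6 = -18
d(3) = -3·(-18) = 54
d(4) = -3·54 = -162
d(5) = -3·(-162) = 486
d(6) = -3·486 = -1458
d(7) = -3·(-1458) = 4374
d(8) = -3·4374 = -13122
d(9) = -3·(-13122) = 39366
Sum = 6 + (-18) + 54 + (-162) + 486 + (-1458) + 4374 + (-13122) + 39366 = 29526

29526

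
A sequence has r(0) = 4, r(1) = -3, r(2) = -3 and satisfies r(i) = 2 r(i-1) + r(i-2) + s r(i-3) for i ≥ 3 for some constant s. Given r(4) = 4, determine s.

r(3) = -9 + 4s
r(4) = -21 + 5s
So -21 + 5s = 4, giving s = 5.

5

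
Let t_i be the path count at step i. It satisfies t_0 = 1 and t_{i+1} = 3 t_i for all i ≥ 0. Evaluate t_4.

t_1 = 3·1 = 3
t_2 = 3·3 = 9
t_3 = 3·9 = 27
t_4 = 3·27 = 81

81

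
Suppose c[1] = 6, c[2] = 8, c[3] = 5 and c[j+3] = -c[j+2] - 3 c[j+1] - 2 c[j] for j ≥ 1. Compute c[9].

225

c[4] = -5 - 3(8) - 2(6) = -41
c[5] = -(-41) - 3(5) - 2(8) = 10
c[6] = -10 - 3(-41) - 2(5) = 103
c[7] = -103 - 3(10) - 2(-41) = -51
c[8] = -(-51) - 3(103) - 2(10) = -278
c[9] = -(-278) - 3(-51) - 2(103) = 225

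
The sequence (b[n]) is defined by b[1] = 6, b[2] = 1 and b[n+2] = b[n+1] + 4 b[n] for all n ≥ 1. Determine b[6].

245

b[3] = 1 + 4*6 = 25
b[4] = 25 + 4*1 = 29
b[5] = 29 + 4*25 = 129
b[6] = 129 + 4*29 = 245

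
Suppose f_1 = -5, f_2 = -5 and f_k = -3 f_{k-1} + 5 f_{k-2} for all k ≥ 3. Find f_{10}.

f_3 = -3*(-5) + 5*(-5) = -10
f_4 = -3*(-10) + 5*(-5) = 5
f_5 = -3*5 + 5*(-10) = -65
f_6 = -3*(-65) + 5*5 = 220
f_7 = -3*220 + 5*(-65) = -985
f_8 = -3*(-985) + 5*220 = 4055
f_9 = -3*4055 + 5*(-985) = -17090
f_{10} = -3*(-17090) + 5*4055 = 71545

71545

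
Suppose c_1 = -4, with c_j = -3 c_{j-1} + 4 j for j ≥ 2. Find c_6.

c_2 = -3*(-4) + 8 = 20
c_3 = -3*20 + 12 = -48
c_4 = -3*(-48) + 16 = 160
c_5 = -3*160 + 20 = -460
c_6 = -3*(-460) + 24 = 1404

1404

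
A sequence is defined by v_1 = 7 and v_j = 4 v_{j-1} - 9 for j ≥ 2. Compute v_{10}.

1048579

v_2 = 4·7 - 9 = 19
v_3 = 4·19 - 9 = 67
v_4 = 4·67 - 9 = 259
v_5 = 4·259 - 9 = 1027
v_6 = 4·1027 - 9 = 4099
v_7 = 4·4099 - 9 = 16387
v_8 = 4·16387 - 9 = 65539
v_9 = 4·65539 - 9 = 262147
v_{10} = 4·262147 - 9 = 1048579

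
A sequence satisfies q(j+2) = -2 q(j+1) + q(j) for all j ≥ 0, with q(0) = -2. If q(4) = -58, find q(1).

4

Let q(1) = x.
q(2) = -2 - 2x
q(3) = 4 + 5x
q(4) = -10 - 12x
So -10 - 12x = -58, giving x = 4.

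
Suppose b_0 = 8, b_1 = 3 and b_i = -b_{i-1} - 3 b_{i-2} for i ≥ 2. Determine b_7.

b_2 = -3 - 3(8) = -27
b_3 = -(-27) - 3(3) = 18
b_4 = -18 - 3(-27) = 63
b_5 = -63 - 3(18) = -117
b_6 = -(-117) - 3(63) = -72
b_7 = -(-72) - 3(-117) = 423

423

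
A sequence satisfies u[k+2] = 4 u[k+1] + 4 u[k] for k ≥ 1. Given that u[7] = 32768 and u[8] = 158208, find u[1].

8

Rearranging, u[k-2] = (u[k] - 4 u[k-1]) / 4.
u[6] = (158208 - 4*32768) / 4 = 27136/4 = 6784
u[5] = (32768 - 4*6784) / 4 = 5632/4 = 1408
u[4] = (6784 - 4*1408) / 4 = 1152/4 = 288
u[3] = (1408 - 4*288) / 4 = 256/4 = 64
u[2] = (288 - 4*64) / 4 = 32/4 = 8
u[1] = (64 - 4*8) / 4 = 32/4 = 8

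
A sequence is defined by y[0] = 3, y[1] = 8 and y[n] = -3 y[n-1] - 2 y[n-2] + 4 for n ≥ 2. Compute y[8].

-2462

y[2] = -3·8 - 2·3 + 4 = -26
y[3] = -3·(-26) - 2·8 + 4 = 66
y[4] = -3·66 - 2·(-26) + 4 = -142
y[5] = -3·(-142) - 2·66 + 4 = 298
y[6] = -3·298 - 2·(-142) + 4 = -606
y[7] = -3·(-606) - 2·298 + 4 = 1226
y[8] = -3·1226 - 2·(-606) + 4 = -2462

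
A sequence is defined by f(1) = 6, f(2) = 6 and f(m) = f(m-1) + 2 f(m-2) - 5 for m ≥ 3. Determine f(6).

f(3) = 6 + 2*6 - 5 = 13
f(4) = 13 + 2*6 - 5 = 20
f(5) = 20 + 2*13 - 5 = 41
f(6) = 41 + 2*20 - 5 = 76

76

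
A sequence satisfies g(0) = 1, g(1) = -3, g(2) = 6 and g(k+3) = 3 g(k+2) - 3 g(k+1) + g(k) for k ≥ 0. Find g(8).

g(3) = 3·6 - 3·(-3) + 1 = 28
g(4) = 3·28 - 3·6 + (-3) = 63
g(5) = 3·63 - 3·28 + 6 = 111
g(6) = 3·111 - 3·63 + 28 = 172
g(7) = 3·172 - 3·111 + 63 = 246
g(8) = 3·246 - 3·172 + 111 = 333

333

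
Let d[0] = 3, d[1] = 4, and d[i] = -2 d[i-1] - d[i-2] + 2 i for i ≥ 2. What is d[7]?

d[2] = -2*4 - 3 + 4 = -7
d[3] = -2*(-7) - 4 + 6 = 16
d[4] = -2*16 - (-7) + 8 = -17
d[5] = -2*(-17) - 16 + 10 = 28
d[6] = -2*28 - (-17) + 12 = -27
d[7] = -2*(-27) - 28 + 14 = 40

40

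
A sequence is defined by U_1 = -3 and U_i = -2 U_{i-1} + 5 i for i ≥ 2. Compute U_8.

U_2 = -2·(-3) + 10 = 16
U_3 = -2·16 + 15 = -17
U_4 = -2·(-17) + 20 = 54
U_5 = -2·54 + 25 = -83
U_6 = -2·(-83) + 30 = 196
U_7 = -2·196 + 35 = -357
U_8 = -2·(-357) + 40 = 754

754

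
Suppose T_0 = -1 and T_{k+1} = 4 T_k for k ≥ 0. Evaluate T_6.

T_1 = 4*(-1) = -4
T_2 = 4*(-4) = -16
T_3 = 4*(-16) = -64
T_4 = 4*(-64) = -256
T_5 = 4*(-256) = -1024
T_6 = 4*(-1024) = -4096

-4096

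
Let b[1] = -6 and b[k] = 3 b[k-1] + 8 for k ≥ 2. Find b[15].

The fixed point is 8/(1 - 3) = -4, so b[k] + 4 = 3(b[k-1] + 4).
Hence b[k] = -2·3^{k-1} - 4.
b[15] = -2·3^{14} - 4 = -2·4782969 - 4 = -9565942.

-9565942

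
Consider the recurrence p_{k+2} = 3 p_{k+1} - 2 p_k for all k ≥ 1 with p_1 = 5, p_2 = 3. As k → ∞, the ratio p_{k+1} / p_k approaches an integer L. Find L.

2

The characteristic equation is r^2 - 3r + 2 = 0, which factors as (r - 2)(r - 1) = 0.
So the roots are 2 and 1. Since |2| > |1| and the coefficient of 2^k is non-zero, the ratio tends to 2.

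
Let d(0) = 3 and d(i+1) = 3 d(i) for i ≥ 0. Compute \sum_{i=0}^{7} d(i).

d(1) = 3(3) = 9
d(2) = 3(9) = 27
d(3) = 3(27) = 81
d(4) = 3(81) = 243
d(5) = 3(243) = 729
d(6) = 3(729) = 2187
d(7) = 3(2187) = 6561
Sum = 3 + 9 + 27 + 81 + 243 + 729 + 2187 + 6561 = 9840

9840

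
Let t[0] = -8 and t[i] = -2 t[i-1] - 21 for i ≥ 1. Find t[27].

The fixed point is -21/(1 + 2) = -7, so t[i] + 7 = -2(t[i-1] + 7).
Hence t[i] = -1·(-2)^i - 7.
t[27] = -1·(-2)^{27} - 7 = -1·-134217728 - 7 = 134217721.

134217721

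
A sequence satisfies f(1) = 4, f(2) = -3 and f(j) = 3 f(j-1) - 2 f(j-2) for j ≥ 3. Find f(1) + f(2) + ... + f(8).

-1697

f(3) = 3(-3) - 2(4) = -17
f(4) = 3(-17) - 2(-3) = -45
f(5) = 3(-45) - 2(-17) = -101
f(6) = 3(-101) - 2(-45) = -213
f(7) = 3(-213) - 2(-101) = -437
f(8) = 3(-437) - 2(-213) = -885
Sum = 4 + (-3) + (-17) + (-45) + (-101) + (-213) + (-437) + (-885) = -1697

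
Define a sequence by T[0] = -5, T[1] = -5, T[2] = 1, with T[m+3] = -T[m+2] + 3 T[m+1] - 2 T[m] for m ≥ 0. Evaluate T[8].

T[3] = -1 + 3*(-5) - 2*(-5) = -6
T[4] = -(-6) + 3*1 - 2*(-5) = 19
T[5] = -19 + 3*(-6) - 2*1 = -39
T[6] = -(-39) + 3*19 - 2*(-6) = 108
T[7] = -108 + 3*(-39) - 2*19 = -263
T[8] = -(-263) + 3*108 - 2*(-39) = 665

665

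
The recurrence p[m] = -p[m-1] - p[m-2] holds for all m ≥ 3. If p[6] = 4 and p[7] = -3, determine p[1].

Rearranging, p[m-2] = -(p[m] + p[m-1]).
p[5] = -(-3 + 4) = -1
p[4] = -(4 + (-1)) = -3
p[3] = -(-1 + (-3)) = 4
p[2] = -(-3 + 4) = -1
p[1] = -(4 + (-1)) = -3

-3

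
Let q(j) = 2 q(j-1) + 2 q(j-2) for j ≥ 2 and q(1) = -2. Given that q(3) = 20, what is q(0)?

8

Let q(0) = v.
q(2) = -4 + 2v
q(3) = -12 + 4v
So -12 + 4v = 20, giving v = 8.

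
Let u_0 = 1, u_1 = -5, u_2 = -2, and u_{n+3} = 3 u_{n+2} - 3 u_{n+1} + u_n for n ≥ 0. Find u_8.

205

u_3 = 3(-2) - 3(-5) + 1 = 10
u_4 = 3(10) - 3(-2) + (-5) = 31
u_5 = 3(31) - 3(10) + (-2) = 61
u_6 = 3(61) - 3(31) + 10 = 100
u_7 = 3(100) - 3(61) + 31 = 148
u_8 = 3(148) - 3(100) + 61 = 205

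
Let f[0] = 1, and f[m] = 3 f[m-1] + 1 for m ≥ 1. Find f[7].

f[1] = 3*1 + 1 = 4
f[2] = 3*4 + 1 = 13
f[3] = 3*13 + 1 = 40
f[4] = 3*40 + 1 = 121
f[5] = 3*121 + 1 = 364
f[6] = 3*364 + 1 = 1093
f[7] = 3*1093 + 1 = 3280

3280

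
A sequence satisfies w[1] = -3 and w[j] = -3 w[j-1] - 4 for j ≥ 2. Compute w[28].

15251194969973

The fixed point is -4/(1 + 3) = -1, so w[j] + 1 = -3(w[j-1] + 1).
Hence w[j] = -2·(-3)^{j-1} - 1.
w[28] = -2·(-3)^{27} - 1 = -2·-7625597484987 - 1 = 15251194969973.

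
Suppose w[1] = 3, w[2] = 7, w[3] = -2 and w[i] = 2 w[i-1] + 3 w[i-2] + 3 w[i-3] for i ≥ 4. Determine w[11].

w[4] = 2*(-2) + 3*7 + 3*3 = 26
w[5] = 2*26 + 3*(-2) + 3*7 = 67
w[6] = 2*67 + 3*26 + 3*(-2) = 206
w[7] = 2*206 + 3*67 + 3*26 = 691
w[8] = 2*691 + 3*206 + 3*67 = 2201
w[9] = 2*2201 + 3*691 + 3*206 = 7093
w[10] = 2*7093 + 3*2201 + 3*691 = 22862
w[11] = 2*22862 + 3*7093 + 3*2201 = 73606

73606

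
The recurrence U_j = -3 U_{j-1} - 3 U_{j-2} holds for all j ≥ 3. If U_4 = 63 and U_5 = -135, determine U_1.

Rearranging, U_{j-2} = (U_j + 3 U_{j-1}) / -3.
U_3 = (-135 + 3·63) / -3 = 54/-3 = -18
U_2 = (63 + 3·(-18)) / -3 = 9/-3 = -3
U_1 = (-18 + 3·(-3)) / -3 = -27/-3 = 9

9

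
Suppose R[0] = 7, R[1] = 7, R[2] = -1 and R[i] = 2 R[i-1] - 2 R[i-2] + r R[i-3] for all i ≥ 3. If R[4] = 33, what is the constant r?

R[3] = -16 + 7r
R[4] = -30 + 21r
So -30 + 21r = 33, giving r = 3.

3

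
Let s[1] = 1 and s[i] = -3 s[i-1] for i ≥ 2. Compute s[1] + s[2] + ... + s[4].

s[2] = -3(1) = -3
s[3] = -3(-3) = 9
s[4] = -3(9) = -27
Sum = 1 + (-3) + 9 + (-27) = -20

-20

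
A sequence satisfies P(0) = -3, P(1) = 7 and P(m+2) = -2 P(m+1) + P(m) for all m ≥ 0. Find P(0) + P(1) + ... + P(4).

P(2) = -2(7) + (-3) = -17
P(3) = -2(-17) + 7 = 41
P(4) = -2(41) + (-17) = -99
Sum = (-3) + 7 + (-17) + 41 + (-99) = -71

-71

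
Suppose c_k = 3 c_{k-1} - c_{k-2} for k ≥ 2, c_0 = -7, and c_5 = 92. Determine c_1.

-1

Let c_1 = y.
c_2 = 7 + 3y
c_3 = 21 + 8y
c_4 = 56 + 21y
c_5 = 147 + 55y
So 147 + 55y = 92, giving y = -1.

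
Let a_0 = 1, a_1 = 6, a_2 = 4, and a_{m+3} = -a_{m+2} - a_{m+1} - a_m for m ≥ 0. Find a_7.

a_3 = -4 - 6 - 1 = -11
a_4 = -(-11) - 4 - 6 = 1
a_5 = -1 - (-11) - 4 = 6
a_6 = -6 - 1 - (-11) = 4
a_7 = -4 - 6 - 1 = -11

-11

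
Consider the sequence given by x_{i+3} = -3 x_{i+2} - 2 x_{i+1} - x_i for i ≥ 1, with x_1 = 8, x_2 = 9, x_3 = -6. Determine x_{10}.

-1636

x_4 = -3(-6) - 2(9) - 8 = -8
x_5 = -3(-8) - 2(-6) - 9 = 27
x_6 = -3(27) - 2(-8) - (-6) = -59
x_7 = -3(-59) - 2(27) - (-8) = 131
x_8 = -3(131) - 2(-59) - 27 = -302
x_9 = -3(-302) - 2(131) - (-59) = 703
x_{10} = -3(703) - 2(-302) - 131 = -1636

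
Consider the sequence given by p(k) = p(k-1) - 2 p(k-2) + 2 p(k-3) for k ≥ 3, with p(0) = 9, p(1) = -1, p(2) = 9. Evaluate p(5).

-31

p(3) = 9 - 2·(-1) + 2·9 = 29
p(4) = 29 - 2·9 + 2·(-1) = 9
p(5) = 9 - 2·29 + 2·9 = -31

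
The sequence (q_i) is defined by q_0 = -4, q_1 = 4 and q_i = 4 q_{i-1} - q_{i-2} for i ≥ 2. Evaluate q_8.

q_2 = 4*4 - (-4) = 20
q_3 = 4*20 - 4 = 76
q_4 = 4*76 - 20 = 284
q_5 = 4*284 - 76 = 1060
q_6 = 4*1060 - 284 = 3956
q_7 = 4*3956 - 1060 = 14764
q_8 = 4*14764 - 3956 = 55100

55100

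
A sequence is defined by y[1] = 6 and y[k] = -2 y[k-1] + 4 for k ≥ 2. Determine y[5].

y[2] = -2*6 + 4 = -8
y[3] = -2*(-8) + 4 = 20
y[4] = -2*20 + 4 = -36
y[5] = -2*(-36) + 4 = 76

76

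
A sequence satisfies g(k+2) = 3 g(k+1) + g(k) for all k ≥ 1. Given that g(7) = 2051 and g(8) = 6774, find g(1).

Rearranging, g(k-2) = g(k) - 3 g(k-1).
g(6) = 6774 - 3·2051 = 621
g(5) = 2051 - 3·621 = 188
g(4) = 621 - 3·188 = 57
g(3) = 188 - 3·57 = 17
g(2) = 57 - 3·17 = 6
g(1) = 17 - 3·6 = -1

-1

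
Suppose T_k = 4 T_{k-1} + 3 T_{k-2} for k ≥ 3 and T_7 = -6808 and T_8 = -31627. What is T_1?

-4

Rearranging, T_{k-2} = (T_k - 4 T_{k-1}) / 3.
T_6 = (-31627 - 4(-6808)) / 3 = -4395/3 = -1465
T_5 = (-6808 - 4(-1465)) / 3 = -948/3 = -316
T_4 = (-1465 - 4(-316)) / 3 = -201/3 = -67
T_3 = (-316 - 4(-67)) / 3 = -48/3 = -16
T_2 = (-67 - 4(-16)) / 3 = -3/3 = -1
T_1 = (-16 - 4(-1)) / 3 = -12/3 = -4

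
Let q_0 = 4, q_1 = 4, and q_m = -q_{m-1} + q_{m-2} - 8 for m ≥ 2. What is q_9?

148

q_2 = -4 + 4 - 8 = -8
q_3 = -(-8) + 4 - 8 = 4
q_4 = -4 + (-8) - 8 = -20
q_5 = -(-20) + 4 - 8 = 16
q_6 = -16 + (-20) - 8 = -44
q_7 = -(-44) + 16 - 8 = 52
q_8 = -52 + (-44) - 8 = -104
q_9 = -(-104) + 52 - 8 = 148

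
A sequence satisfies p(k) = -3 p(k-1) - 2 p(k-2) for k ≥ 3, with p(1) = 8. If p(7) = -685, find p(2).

3

Let p(2) = y.
p(3) = -16 - 3y
p(4) = 48 + 7y
p(5) = -112 - 15y
p(6) = 240 + 31y
p(7) = -496 - 63y
So -496 - 63y = -685, giving y = 3.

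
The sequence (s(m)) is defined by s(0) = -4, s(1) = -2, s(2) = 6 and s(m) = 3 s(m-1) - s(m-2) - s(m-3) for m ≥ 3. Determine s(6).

s(3) = 3(6) - (-2) - (-4) = 24
s(4) = 3(24) - 6 - (-2) = 68
s(5) = 3(68) - 24 - 6 = 174
s(6) = 3(174) - 68 - 24 = 430

430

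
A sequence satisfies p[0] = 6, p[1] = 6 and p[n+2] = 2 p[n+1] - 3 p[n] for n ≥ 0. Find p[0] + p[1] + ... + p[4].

p[2] = 2*6 - 3*6 = -6
p[3] = 2*(-6) - 3*6 = -30
p[4] = 2*(-30) - 3*(-6) = -42
Sum = 6 + 6 + (-6) + (-30) + (-42) = -66

-66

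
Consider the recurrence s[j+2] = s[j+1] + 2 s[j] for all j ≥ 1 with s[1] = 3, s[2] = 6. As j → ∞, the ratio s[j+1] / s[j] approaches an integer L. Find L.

The characteristic equation is r^2 - r - 2 = 0, which factors as (r - 2)(r + 1) = 0.
So the roots are 2 and -1. Since |2| > |-1| and the coefficient of 2^j is non-zero, the ratio tends to 2.

2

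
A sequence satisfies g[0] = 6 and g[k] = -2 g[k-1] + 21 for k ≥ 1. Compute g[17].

The fixed point is 21/(1 + 2) = 7, so g[k] - 7 = -2(g[k-1] - 7).
Hence g[k] = -1·(-2)^k + 7.
g[17] = -1·(-2)^{17} + 7 = -1·-131072 + 7 = 131079.

131079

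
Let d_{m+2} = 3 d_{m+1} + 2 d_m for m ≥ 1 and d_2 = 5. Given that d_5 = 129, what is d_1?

-3

Let d_1 = v.
d_3 = 15 + 2v
d_4 = 55 + 6v
d_5 = 195 + 22v
So 195 + 22v = 129, giving v = -3.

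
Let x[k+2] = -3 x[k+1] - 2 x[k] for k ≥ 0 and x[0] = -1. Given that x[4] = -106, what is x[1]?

8

Let x[1] = w.
x[2] = 2 - 3w
x[3] = -6 + 7w
x[4] = 14 - 15w
So 14 - 15w = -106, giving w = 8.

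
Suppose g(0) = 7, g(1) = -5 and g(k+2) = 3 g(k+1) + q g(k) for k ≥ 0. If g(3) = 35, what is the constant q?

g(2) = -15 + 7q
g(3) = -45 + 16q
So -45 + 16q = 35, giving q = 5.

5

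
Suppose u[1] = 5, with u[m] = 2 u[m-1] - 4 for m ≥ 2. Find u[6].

u[2] = 2·5 - 4 = 6
u[3] = 2·6 - 4 = 8
u[4] = 2·8 - 4 = 12
u[5] = 2·12 - 4 = 20
u[6] = 2·20 - 4 = 36

36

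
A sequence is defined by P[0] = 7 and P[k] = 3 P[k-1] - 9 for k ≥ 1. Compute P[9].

49212

P[1] = 3(7) - 9 = 12
P[2] = 3(12) - 9 = 27
P[3] = 3(27) - 9 = 72
P[4] = 3(72) - 9 = 207
P[5] = 3(207) - 9 = 612
P[6] = 3(612) - 9 = 1827
P[7] = 3(1827) - 9 = 5472
P[8] = 3(5472) - 9 = 16407
P[9] = 3(16407) - 9 = 49212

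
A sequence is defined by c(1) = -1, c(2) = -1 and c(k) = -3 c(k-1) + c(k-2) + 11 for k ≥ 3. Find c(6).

-351

c(3) = -3(-1) + (-1) + 11 = 13
c(4) = -3(13) + (-1) + 11 = -29
c(5) = -3(-29) + 13 + 11 = 111
c(6) = -3(111) + (-29) + 11 = -351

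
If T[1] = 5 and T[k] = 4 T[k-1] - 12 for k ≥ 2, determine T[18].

17179869188

The fixed point is -12/(1 - 4) = 4, so T[k] - 4 = 4(T[k-1] - 4).
Hence T[k] = 1·4^{k-1} + 4.
T[18] = 1·4^{17} + 4 = 1·17179869184 + 4 = 17179869188.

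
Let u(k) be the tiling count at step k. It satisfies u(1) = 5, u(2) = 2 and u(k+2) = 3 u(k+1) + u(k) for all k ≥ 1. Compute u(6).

u(3) = 3·2 + 5 = 11
u(4) = 3·11 + 2 = 35
u(5) = 3·35 + 11 = 116
u(6) = 3·116 + 35 = 383

383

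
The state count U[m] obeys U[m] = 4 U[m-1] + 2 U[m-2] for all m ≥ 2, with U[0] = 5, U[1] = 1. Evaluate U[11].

U[2] = 4·1 + 2·5 = 14
U[3] = 4·14 + 2·1 = 58
U[4] = 4·58 + 2·14 = 260
U[5] = 4·260 + 2·58 = 1156
U[6] = 4·1156 + 2·260 = 5144
U[7] = 4·5144 + 2·1156 = 22888
U[8] = 4·22888 + 2·5144 = 101840
U[9] = 4·101840 + 2·22888 = 453136
U[10] = 4·453136 + 2·101840 = 2016224
U[11] = 4·2016224 + 2·453136 = 8971168

8971168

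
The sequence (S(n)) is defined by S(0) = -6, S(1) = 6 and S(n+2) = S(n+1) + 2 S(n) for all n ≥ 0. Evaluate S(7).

6

S(2) = 6 + 2·(-6) = -6
S(3) = (-6) + 2·6 = 6
S(4) = 6 + 2·(-6) = -6
S(5) = (-6) + 2·6 = 6
S(6) = 6 + 2·(-6) = -6
S(7) = (-6) + 2·6 = 6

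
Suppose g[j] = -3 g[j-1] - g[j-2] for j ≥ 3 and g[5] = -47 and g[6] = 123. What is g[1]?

-2

Rearranging, g[j-2] = -(g[j] + 3 g[j-1]).
g[4] = -(123 + 3*(-47)) = 18
g[3] = -(-47 + 3*18) = -7
g[2] = -(18 + 3*(-7)) = 3
g[1] = -(-7 + 3*3) = -2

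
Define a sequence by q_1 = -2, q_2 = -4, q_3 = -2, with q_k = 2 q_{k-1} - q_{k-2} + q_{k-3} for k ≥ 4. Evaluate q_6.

q_4 = 2*(-2) - (-4) + (-2) = -2
q_5 = 2*(-2) - (-2) + (-4) = -6
q_6 = 2*(-6) - (-2) + (-2) = -12

-12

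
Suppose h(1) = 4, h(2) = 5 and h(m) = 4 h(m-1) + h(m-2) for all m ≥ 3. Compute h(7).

h(3) = 4·5 + 4 = 24
h(4) = 4·24 + 5 = 101
h(5) = 4·101 + 24 = 428
h(6) = 4·428 + 101 = 1813
h(7) = 4·1813 + 428 = 7680

7680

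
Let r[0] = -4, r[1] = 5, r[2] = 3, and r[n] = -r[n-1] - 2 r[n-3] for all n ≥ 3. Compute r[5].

r[3] = -3 - 2*(-4) = 5
r[4] = -5 - 2*5 = -15
r[5] = -(-15) - 2*3 = 9

9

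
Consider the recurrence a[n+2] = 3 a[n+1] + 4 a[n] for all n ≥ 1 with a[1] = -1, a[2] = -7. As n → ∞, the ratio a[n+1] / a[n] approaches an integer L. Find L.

4

The characteristic equation is r^2 - 3r - 4 = 0, which factors as (r - 4)(r + 1) = 0.
So the roots are 4 and -1. Since |4| > |-1| and the coefficient of 4^n is non-zero, the ratio tends to 4.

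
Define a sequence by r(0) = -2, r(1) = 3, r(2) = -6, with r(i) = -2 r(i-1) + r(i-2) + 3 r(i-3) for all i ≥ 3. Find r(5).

21

r(3) = -2(-6) + 3 + 3(-2) = 9
r(4) = -2(9) + (-6) + 3(3) = -15
r(5) = -2(-15) + 9 + 3(-6) = 21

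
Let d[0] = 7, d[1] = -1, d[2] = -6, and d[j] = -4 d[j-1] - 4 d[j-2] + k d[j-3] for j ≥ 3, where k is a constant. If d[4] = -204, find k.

d[3] = 28 + 7k
d[4] = -88 - 29k
So -88 - 29k = -204, giving k = 4.

4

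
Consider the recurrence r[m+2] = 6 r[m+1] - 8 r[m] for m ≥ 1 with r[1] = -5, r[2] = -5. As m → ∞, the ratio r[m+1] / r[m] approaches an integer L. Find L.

The characteristic equation is r^2 - 6r + 8 = 0, which factors as (r - 4)(r - 2) = 0.
So the roots are 4 and 2. Since |4| > |2| and the coefficient of 4^m is non-zero, the ratio tends to 4.

4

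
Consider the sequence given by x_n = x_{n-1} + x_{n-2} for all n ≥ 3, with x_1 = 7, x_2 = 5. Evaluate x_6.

46

x_3 = 5 + 7 = 12
x_4 = 12 + 5 = 17
x_5 = 17 + 12 = 29
x_6 = 29 + 17 = 46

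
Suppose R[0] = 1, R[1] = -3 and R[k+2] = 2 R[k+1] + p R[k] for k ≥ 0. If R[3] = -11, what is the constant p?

-1

R[2] = -6 + p
R[3] = -12 - p
So -12 - p = -11, giving p = -1.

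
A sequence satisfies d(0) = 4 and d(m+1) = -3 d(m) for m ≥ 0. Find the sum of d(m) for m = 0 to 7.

-6560

d(1) = -3(4) = -12
d(2) = -3(-12) = 36
d(3) = -3(36) = -108
d(4) = -3(-108) = 324
d(5) = -3(324) = -972
d(6) = -3(-972) = 2916
d(7) = -3(2916) = -8748
Sum = 4 + (-12) + 36 + (-108) + 324 + (-972) + 2916 + (-8748) = -6560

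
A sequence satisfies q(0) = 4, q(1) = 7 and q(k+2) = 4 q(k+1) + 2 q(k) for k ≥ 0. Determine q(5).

q(2) = 4·7 + 2·4 = 36
q(3) = 4·36 + 2·7 = 158
q(4) = 4·158 + 2·36 = 704
q(5) = 4·704 + 2·158 = 3132

3132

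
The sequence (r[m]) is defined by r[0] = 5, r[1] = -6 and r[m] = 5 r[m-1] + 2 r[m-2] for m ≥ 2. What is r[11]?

r[2] = 5*(-6) + 2*5 = -20
r[3] = 5*(-20) + 2*(-6) = -112
r[4] = 5*(-112) + 2*(-20) = -600
r[5] = 5*(-600) + 2*(-112) = -3224
r[6] = 5*(-3224) + 2*(-600) = -17320
r[7] = 5*(-17320) + 2*(-3224) = -93048
r[8] = 5*(-93048) + 2*(-17320) = -499880
r[9] = 5*(-499880) + 2*(-93048) = -2685496
r[10] = 5*(-2685496) + 2*(-499880) = -14427240
r[11] = 5*(-14427240) + 2*(-2685496) = -77507192

-77507192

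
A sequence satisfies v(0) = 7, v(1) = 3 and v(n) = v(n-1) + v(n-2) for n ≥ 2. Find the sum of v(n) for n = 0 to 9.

v(2) = 3 + 7 = 10
v(3) = 10 + 3 = 13
v(4) = 13 + 10 = 23
v(5) = 23 + 13 = 36
v(6) = 36 + 23 = 59
v(7) = 59 + 36 = 95
v(8) = 95 + 59 = 154
v(9) = 154 + 95 = 249
Sum = 7 + 3 + 10 + 13 + 23 + 36 + 59 + 95 + 154 + 249 = 649

649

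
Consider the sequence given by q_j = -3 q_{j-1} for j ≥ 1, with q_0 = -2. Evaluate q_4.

q_1 = -3*(-2) = 6
q_2 = -3*6 = -18
q_3 = -3*(-18) = 54
q_4 = -3*54 = -162

-162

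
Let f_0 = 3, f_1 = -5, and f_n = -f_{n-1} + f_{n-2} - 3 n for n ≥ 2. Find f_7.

f_2 = -(-5) + 3 - 6 = 2
f_3 = -2 + (-5) - 9 = -16
f_4 = -(-16) + 2 - 12 = 6
f_5 = -6 + (-16) - 15 = -37
f_6 = -(-37) + 6 - 18 = 25
f_7 = -25 + (-37) - 21 = -83

-83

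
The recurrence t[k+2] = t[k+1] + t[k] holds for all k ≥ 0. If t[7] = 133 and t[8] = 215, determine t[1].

Rearranging, t[k-2] = t[k] - t[k-1].
t[6] = 215 - 133 = 82
t[5] = 133 - 82 = 51
t[4] = 82 - 51 = 31
t[3] = 51 - 31 = 20
t[2] = 31 - 20 = 11
t[1] = 20 - 11 = 9

9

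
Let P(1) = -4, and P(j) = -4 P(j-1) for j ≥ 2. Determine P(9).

-262144

P(2) = -4·(-4) = 16
P(3) = -4·16 = -64
P(4) = -4·(-64) = 256
P(5) = -4·256 = -1024
P(6) = -4·(-1024) = 4096
P(7) = -4·4096 = -16384
P(8) = -4·(-16384) = 65536
P(9) = -4·65536 = -262144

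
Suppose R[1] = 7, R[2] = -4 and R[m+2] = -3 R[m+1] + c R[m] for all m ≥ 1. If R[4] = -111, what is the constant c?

R[3] = 12 + 7c
R[4] = -36 - 25c
So -36 - 25c = -111, giving c = 3.

3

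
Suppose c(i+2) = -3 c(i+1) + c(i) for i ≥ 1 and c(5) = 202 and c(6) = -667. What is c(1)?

7

Rearranging, c(i-2) = c(i) + 3 c(i-1).
c(4) = -667 + 3·202 = -61
c(3) = 202 + 3·(-61) = 19
c(2) = -61 + 3·19 = -4
c(1) = 19 + 3·(-4) = 7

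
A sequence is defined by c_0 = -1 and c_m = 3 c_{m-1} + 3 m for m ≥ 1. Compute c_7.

c_1 = 3(-1) + 3 = 0
c_2 = 3(0) + 6 = 6
c_3 = 3(6) + 9 = 27
c_4 = 3(27) + 12 = 93
c_5 = 3(93) + 15 = 294
c_6 = 3(294) + 18 = 900
c_7 = 3(900) + 21 = 2721

2721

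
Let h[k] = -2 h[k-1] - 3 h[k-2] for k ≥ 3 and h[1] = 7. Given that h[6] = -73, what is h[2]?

Let h[2] = y.
h[3] = -21 - 2y
h[4] = 42 + y
h[5] = -21 + 4y
h[6] = -84 - 11y
So -84 - 11y = -73, giving y = -1.

-1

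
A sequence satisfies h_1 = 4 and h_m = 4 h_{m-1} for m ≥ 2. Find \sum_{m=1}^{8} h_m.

h_2 = 4*4 = 16
h_3 = 4*16 = 64
h_4 = 4*64 = 256
h_5 = 4*256 = 1024
h_6 = 4*1024 = 4096
h_7 = 4*4096 = 16384
h_8 = 4*16384 = 65536
Sum = 4 + 16 + 64 + 256 + 1024 + 4096 + 16384 + 65536 = 87380

87380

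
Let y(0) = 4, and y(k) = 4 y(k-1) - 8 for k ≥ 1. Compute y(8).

87384

y(1) = 4·4 - 8 = 8
y(2) = 4·8 - 8 = 24
y(3) = 4·24 - 8 = 88
y(4) = 4·88 - 8 = 344
y(5) = 4·344 - 8 = 1368
y(6) = 4·1368 - 8 = 5464
y(7) = 4·5464 - 8 = 21848
y(8) = 4·21848 - 8 = 87384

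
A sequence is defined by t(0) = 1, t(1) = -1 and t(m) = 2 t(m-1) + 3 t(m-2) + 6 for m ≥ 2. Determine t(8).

4921

t(2) = 2*(-1) + 3*1 + 6 = 7
t(3) = 2*7 + 3*(-1) + 6 = 17
t(4) = 2*17 + 3*7 + 6 = 61
t(5) = 2*61 + 3*17 + 6 = 179
t(6) = 2*179 + 3*61 + 6 = 547
t(7) = 2*547 + 3*179 + 6 = 1637
t(8) = 2*1637 + 3*547 + 6 = 4921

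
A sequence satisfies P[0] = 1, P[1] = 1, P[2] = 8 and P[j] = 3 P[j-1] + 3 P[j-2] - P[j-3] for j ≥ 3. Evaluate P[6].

1396

P[3] = 3*8 + 3*1 - 1 = 26
P[4] = 3*26 + 3*8 - 1 = 101
P[5] = 3*101 + 3*26 - 8 = 373
P[6] = 3*373 + 3*101 - 26 = 1396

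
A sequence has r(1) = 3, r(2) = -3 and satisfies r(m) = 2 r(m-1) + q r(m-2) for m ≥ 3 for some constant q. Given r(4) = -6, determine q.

2

r(3) = -6 + 3q
r(4) = -12 + 3q
So -12 + 3q = -6, giving q = 2.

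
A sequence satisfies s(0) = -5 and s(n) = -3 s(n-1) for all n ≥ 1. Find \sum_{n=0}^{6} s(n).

s(1) = -3*(-5) = 15
s(2) = -3*15 = -45
s(3) = -3*(-45) = 135
s(4) = -3*135 = -405
s(5) = -3*(-405) = 1215
s(6) = -3*1215 = -3645
Sum = (-5) + 15 + (-45) + 135 + (-405) + 1215 + (-3645) = -2735

-2735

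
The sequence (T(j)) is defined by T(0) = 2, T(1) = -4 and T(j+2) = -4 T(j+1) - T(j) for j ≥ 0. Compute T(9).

T(2) = -4(-4) - 2 = 14
T(3) = -4(14) - (-4) = -52
T(4) = -4(-52) - 14 = 194
T(5) = -4(194) - (-52) = -724
T(6) = -4(-724) - 194 = 2702
T(7) = -4(2702) - (-724) = -10084
T(8) = -4(-10084) - 2702 = 37634
T(9) = -4(37634) - (-10084) = -140452

-140452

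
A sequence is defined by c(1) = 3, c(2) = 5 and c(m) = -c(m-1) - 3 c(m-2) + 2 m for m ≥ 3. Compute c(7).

c(3) = -5 - 3(3) + 6 = -8
c(4) = -(-8) - 3(5) + 8 = 1
c(5) = -1 - 3(-8) + 10 = 33
c(6) = -33 - 3(1) + 12 = -24
c(7) = -(-24) - 3(33) + 14 = -61

-61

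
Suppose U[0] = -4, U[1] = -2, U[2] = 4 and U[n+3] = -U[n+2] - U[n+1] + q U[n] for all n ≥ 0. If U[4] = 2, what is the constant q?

U[3] = -2 - 4q
U[4] = -2 + 2q
So -2 + 2q = 2, giving q = 2.

2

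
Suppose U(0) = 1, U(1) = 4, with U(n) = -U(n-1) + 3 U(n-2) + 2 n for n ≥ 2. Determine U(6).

-35

U(2) = -4 + 3*1 + 4 = 3
U(3) = -3 + 3*4 + 6 = 15
U(4) = -15 + 3*3 + 8 = 2
U(5) = -2 + 3*15 + 10 = 53
U(6) = -53 + 3*2 + 12 = -35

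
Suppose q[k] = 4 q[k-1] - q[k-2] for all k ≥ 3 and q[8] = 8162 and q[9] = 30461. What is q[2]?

Rearranging, q[k-2] = -(q[k] - 4 q[k-1]).
q[7] = -(30461 - 4·8162) = 2187
q[6] = -(8162 - 4·2187) = 586
q[5] = -(2187 - 4·586) = 157
q[4] = -(586 - 4·157) = 42
q[3] = -(157 - 4·42) = 11
q[2] = -(42 - 4·11) = 2

2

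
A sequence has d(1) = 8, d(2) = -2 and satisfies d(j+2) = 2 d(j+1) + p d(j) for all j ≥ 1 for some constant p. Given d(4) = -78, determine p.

-5

d(3) = -4 + 8p
d(4) = -8 + 14p
So -8 + 14p = -78, giving p = -5.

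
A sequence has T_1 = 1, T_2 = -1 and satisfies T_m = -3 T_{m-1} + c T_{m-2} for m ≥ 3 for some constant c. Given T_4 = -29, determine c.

5

T_3 = 3 + c
T_4 = -9 - 4c
So -9 - 4c = -29, giving c = 5.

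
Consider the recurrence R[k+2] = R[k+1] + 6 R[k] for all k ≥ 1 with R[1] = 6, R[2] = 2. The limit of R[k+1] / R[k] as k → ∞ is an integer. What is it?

3

The characteristic equation is r^2 - r - 6 = 0, which factors as (r - 3)(r + 2) = 0.
So the roots are 3 and -2. Since |3| > |-2| and the coefficient of 3^k is non-zero, the ratio tends to 3.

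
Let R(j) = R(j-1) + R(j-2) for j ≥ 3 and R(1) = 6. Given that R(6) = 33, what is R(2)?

3

Let R(2) = y.
R(3) = 6 + y
R(4) = 6 + 2y
R(5) = 12 + 3y
R(6) = 18 + 5y
So 18 + 5y = 33, giving y = 3.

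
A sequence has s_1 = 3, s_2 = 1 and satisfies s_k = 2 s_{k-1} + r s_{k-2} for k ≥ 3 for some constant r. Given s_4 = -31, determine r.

-5

s_3 = 2 + 3r
s_4 = 4 + 7r
So 4 + 7r = -31, giving r = -5.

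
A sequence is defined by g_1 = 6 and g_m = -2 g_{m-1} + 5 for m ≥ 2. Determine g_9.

g_2 = -2·6 + 5 = -7
g_3 = -2·(-7) + 5 = 19
g_4 = -2·19 + 5 = -33
g_5 = -2·(-33) + 5 = 71
g_6 = -2·71 + 5 = -137
g_7 = -2·(-137) + 5 = 279
g_8 = -2·279 + 5 = -553
g_9 = -2·(-553) + 5 = 1111

1111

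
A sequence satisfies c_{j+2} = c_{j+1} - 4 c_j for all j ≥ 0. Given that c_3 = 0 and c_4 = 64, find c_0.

Rearranging, c_{j-2} = (c_j - c_{j-1}) / -4.
c_2 = (64 - 0) / -4 = 64/-4 = -16
c_1 = (0 - (-16)) / -4 = 16/-4 = -4
c_0 = (-16 - (-4)) / -4 = -12/-4 = 3

3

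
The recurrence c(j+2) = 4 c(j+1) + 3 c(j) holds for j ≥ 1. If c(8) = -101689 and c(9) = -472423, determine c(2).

-7

Rearranging, c(j-2) = (c(j) - 4 c(j-1)) / 3.
c(7) = (-472423 - 4*(-101689)) / 3 = -65667/3 = -21889
c(6) = (-101689 - 4*(-21889)) / 3 = -14133/3 = -4711
c(5) = (-21889 - 4*(-4711)) / 3 = -3045/3 = -1015
c(4) = (-4711 - 4*(-1015)) / 3 = -651/3 = -217
c(3) = (-1015 - 4*(-217)) / 3 = -147/3 = -49
c(2) = (-217 - 4*(-49)) / 3 = -21/3 = -7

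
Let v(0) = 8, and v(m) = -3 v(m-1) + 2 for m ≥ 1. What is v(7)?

-16402

v(1) = -3*8 + 2 = -22
v(2) = -3*(-22) + 2 = 68
v(3) = -3*68 + 2 = -202
v(4) = -3*(-202) + 2 = 608
v(5) = -3*608 + 2 = -1822
v(6) = -3*(-1822) + 2 = 5468
v(7) = -3*5468 + 2 = -16402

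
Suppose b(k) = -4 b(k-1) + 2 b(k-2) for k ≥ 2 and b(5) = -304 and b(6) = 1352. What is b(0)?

-7

Rearranging, b(k-2) = (b(k) + 4 b(k-1)) / 2.
b(4) = (1352 + 4·(-304)) / 2 = 136/2 = 68
b(3) = (-304 + 4·68) / 2 = -32/2 = -16
b(2) = (68 + 4·(-16)) / 2 = 4/2 = 2
b(1) = (-16 + 4·2) / 2 = -8/2 = -4
b(0) = (2 + 4·(-4)) / 2 = -14/2 = -7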